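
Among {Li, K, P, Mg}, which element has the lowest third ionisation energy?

P

After 2 electrons have been removed, what remains? Li²⁺ is already 1 electron into the core; K²⁺ is already 1 electron into the core; P²⁺ still has 3 valence electrons; Mg²⁺ is the bare [Ne] core.
Breaking into a closed-shell core is much more expensive than removing a leftover valence electron — K, Mg and Li have the largest IE_3 here.
Approximate IE_3 values (kJ/mol): Li 11815, K 4420, P 2914, Mg 7733.
So the third ionization energies run P < K < Mg < Li.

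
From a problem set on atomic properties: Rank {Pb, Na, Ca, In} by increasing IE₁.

Na is in period 3, group 1; Ca is in period 4, group 2; In is in period 5, group 13; Pb is in period 6, group 14.
Removing the outermost electron gets harder across a period and easier down a group.
These sit on a diagonal, where the across-period and down-group effects partly cancel.
In > Na: period and group pull opposite ways; the across-period shift dominates (558 vs 496 kJ/mol).
Ca > In: the two effects oppose for this pair; the down-group effect wins (590 vs 558 kJ/mol).
Pb > Ca: the two effects oppose for this pair; the across-period effect wins (716 vs 590 kJ/mol).
Approximate values (kJ/mol): Na 496, Ca 590, In 558, Pb 716.
So from lowest to highest: Na < In < Ca < Pb.

Na < In < Ca < Pb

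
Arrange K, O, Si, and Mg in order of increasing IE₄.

Si, K, O, Mg

After 3 electrons have been removed, what remains? K³⁺ is already 2 electrons into the core; O³⁺ still has 3 valence electrons; Si³⁺ still has 1 valence electron; Mg³⁺ is already 1 electron into the core.
Usually core removal costs more than valence removal, but here the competition is close: a tightly held n=2 valence electron can cost more to remove than an n=3 core electron, so the actual values have to decide it.
Valence configurations: O³⁺ [He]2s²2p¹, Si³⁺ [Ne]3s¹.
The numbers (kJ/mol): K 5877, O 7469, Si 4356, Mg 10543.
So the fourth ionization energies run Si < K < O < Mg.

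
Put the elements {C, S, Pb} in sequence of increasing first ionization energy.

Pb < S < C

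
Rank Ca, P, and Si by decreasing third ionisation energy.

The third ionization energy removes an electron from the +2 ion. For each element: Ca²⁺ is the bare [Ar] core; P²⁺ still has 3 valence electrons; Si²⁺ still has 2 valence electrons.
Core electrons are held far more tightly than valence electrons, so Ca tops the IE_3 order.
Valence configurations: P²⁺ [Ne]3s²3p¹, Si²⁺ [Ne]3s².
P²⁺ loses a lone 3p electron whereas Si²⁺ must break into a filled 3s² pair, so IE_3(Si) > IE_3(P) even though P has the higher nuclear charge.
The numbers (kJ/mol): Ca 4912, P 2914, Si 3232.
Overall IE_3 order: P < Si < Ca.

Ca > Si > P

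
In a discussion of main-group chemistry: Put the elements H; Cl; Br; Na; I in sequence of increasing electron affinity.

Na, H, I, Br, Cl

H is in period 1, group 1; Na is in period 3, group 1; Cl is in period 3, group 17; Br is in period 4, group 17; I is in period 5, group 17.
Electron affinity generally becomes more exothermic across a period toward the halogens and less exothermic down a group.
These span different periods and groups, so the two trends combine.
H > Na: H sits above Na in group 1, so the down-group effect alone puts H higher.
I > H: the two effects oppose for this pair; the across-period effect wins (295 vs 73 kJ/mol).
Br > I: Br sits above I in group 17, so the down-group effect alone puts Br higher.
Cl > Br: Cl sits above Br in group 17, so the down-group effect alone puts Cl higher.
Tabulated electron affinity (kJ/mol): H 73, Na 53, Cl 349, Br 325, I 295.
So from lowest to highest: Na < H < I < Br < Cl.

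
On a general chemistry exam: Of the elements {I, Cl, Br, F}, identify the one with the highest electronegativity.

F

Atoms toward the upper right of the periodic table pull bonding electrons most strongly.
All are in group 17, so electronegativity increases up the group.
The highest electronegativity among these belongs to F.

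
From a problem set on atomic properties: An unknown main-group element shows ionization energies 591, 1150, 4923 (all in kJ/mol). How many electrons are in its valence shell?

2

Look for the largest jump between consecutive ionization energies: IE3/IE2 ≈ 4.3, far larger than any earlier ratio.
That jump marks the point where a core electron is being removed. So the atom has 2 valence electrons.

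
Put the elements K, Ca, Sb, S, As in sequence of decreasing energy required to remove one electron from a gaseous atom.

S is in period 3, group 16; K is in period 4, group 1; Ca is in period 4, group 2; As is in period 4, group 15; Sb is in period 5, group 15.
Across a period the outer electron is held more tightly (higher IE₁); down a group it sits in a higher shell, more shielded, and comes off more easily.
These span different periods and groups, so the two trends combine.
Ca > K: Ca lies to the right of K in period 4, so the across-period effect alone puts Ca higher.
Sb > Ca: the two effects oppose for this pair; the across-period effect wins (831 vs 590 kJ/mol).
As > Sb: As sits above Sb in group 15, so the down-group effect alone puts As higher.
S > As: both effects reinforce here, so S is clearly the higher of the two.
Tabulated first ionization energy (kJ/mol): S 1000, K 419, Ca 590, As 947, Sb 831.
So from highest to lowest: S > As > Sb > Ca > K.

S > As > Sb > Ca > K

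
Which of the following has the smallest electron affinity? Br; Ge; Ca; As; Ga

Ca

Ca is in period 4, group 2; Ga is in period 4, group 13; Ge is in period 4, group 14; As is in period 4, group 15; Br is in period 4, group 17.
EA tends to increase across a period and decrease down a group, though the pattern is less regular than for IE or radius.
All lie in period 4; the across-period trend (electron affinity increases left to right) applies, with the exception below.
Note the exception: Ge has a higher electron affinity than As, contrary to the simple trend — adding an electron to As's half-filled 4p³ is unfavourable, so Ge (4p²) has the more exothermic EA.
For reference (kJ/mol): Ca 2, Ga 29, Ge 119, As 78, Br 325.
The smallest electron affinity among these belongs to Ca.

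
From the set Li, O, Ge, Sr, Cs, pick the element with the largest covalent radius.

Atomic radius shrinks across a period as nuclear charge pulls the same shell inward, and grows down a group as new shells are added.
Neither a single period nor a single group — weigh both effects.
Ge > O: relative to O, both the across-period and down-group shifts push Ge's atomic radius up.
Li > Ge: the two effects oppose for this pair; the across-period effect wins (133 vs 121 pm).
Sr > Li: period and group pull opposite ways; the down-group shift dominates (185 vs 133 pm).
Cs > Sr: relative to Sr, both the across-period and down-group shifts push Cs's atomic radius up.
For reference (pm): Li 133, O 63, Ge 121, Sr 185, Cs 232.
The largest covalent radius among these belongs to Cs.

Cs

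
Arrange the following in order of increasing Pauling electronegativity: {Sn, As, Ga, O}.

Ga, Sn, As, O

O is in period 2, group 16; Ga is in period 4, group 13; As is in period 4, group 15; Sn is in period 5, group 14.
EN rises left→right (higher Z_eff, smaller atoms) and falls top→bottom (larger, more shielded atoms).
Neither a single period nor a single group — weigh both effects.
Sn > Ga: the two effects oppose for this pair; the across-period effect wins (1.96 vs 1.81).
As > Sn: both effects reinforce here, so As is clearly the higher of the two.
O > As: relative to As, both the across-period and down-group shifts push O's electronegativity up.
For reference (Pauling): O 3.44, Ga 1.81, As 2.18, Sn 1.96.
So from lowest to highest: Ga < Sn < As < O.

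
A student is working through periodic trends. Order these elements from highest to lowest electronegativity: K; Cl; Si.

EN rises left→right (higher Z_eff, smaller atoms) and falls top→bottom (larger, more shielded atoms).
Here both period and group differ, so the two effects have to be weighed against each other.
Si > K: relative to K, both the across-period and down-group shifts push Si's electronegativity up.
Cl > Si: Cl lies to the right of Si in period 3, so the across-period effect alone puts Cl higher.
For reference (Pauling): Si 1.90, Cl 3.16, K 0.82.
So from highest to lowest: Cl > Si > K.

Cl > Si > K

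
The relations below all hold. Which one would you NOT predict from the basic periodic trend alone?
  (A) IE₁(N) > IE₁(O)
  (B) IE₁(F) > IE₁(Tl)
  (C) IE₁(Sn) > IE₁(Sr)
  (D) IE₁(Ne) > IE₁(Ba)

The general trend: IE₁ increases across a period and decreases down a group.
(A) N (period 2, group 15) vs O (period 2, group 16): the stated order contradicts the simple trend.
(B) F (period 2, group 17) vs Tl (period 6, group 13): the stated order agrees with the simple trend.
(C) Sn (period 5, group 14) vs Sr (period 5, group 2): the stated order agrees with the simple trend.
(D) Ne (period 2, group 18) vs Ba (period 6, group 2): the stated order agrees with the simple trend.
The exception is (A): pairing an electron in O's 2p⁴ costs repulsion energy, so O ionizes more easily than half-filled N (2p³).

(A)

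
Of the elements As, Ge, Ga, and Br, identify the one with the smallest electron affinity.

Ga

Ga is in period 4, group 13; Ge is in period 4, group 14; As is in period 4, group 15; Br is in period 4, group 17.
Atoms with high Z_eff and room in the valence shell (especially the halogens) have the most exothermic electron affinities.
All lie in period 4; the across-period trend (electron affinity increases left to right) applies, with the exception below.
Note the exception: Ge has a higher electron affinity than As, contrary to the simple trend — adding an electron to As's half-filled 4p³ is unfavourable, so Ge (4p²) has the more exothermic EA.
Tabulated electron affinity (kJ/mol): Ga 29, Ge 119, As 78, Br 325.
The smallest electron affinity among these belongs to Ga.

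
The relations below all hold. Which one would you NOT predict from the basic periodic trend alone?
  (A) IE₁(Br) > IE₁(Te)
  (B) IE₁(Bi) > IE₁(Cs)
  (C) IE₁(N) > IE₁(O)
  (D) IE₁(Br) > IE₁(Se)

(C)

The general trend: IE₁ increases across a period and decreases down a group.
(A) Br (period 4, group 17) vs Te (period 5, group 16): the stated order agrees with the simple trend.
(B) Bi (period 6, group 15) vs Cs (period 6, group 1): the stated order agrees with the simple trend.
(C) N (period 2, group 15) vs O (period 2, group 16): the stated order contradicts the simple trend.
(D) Br (period 4, group 17) vs Se (period 4, group 16): the stated order agrees with the simple trend.
The exception is (C): pairing an electron in O's 2p⁴ costs repulsion energy, so O ionizes more easily than half-filled N (2p³).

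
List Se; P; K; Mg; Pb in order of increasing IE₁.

Mg is in period 3, group 2; P is in period 3, group 15; K is in period 4, group 1; Se is in period 4, group 16; Pb is in period 6, group 14.
Across a period the outer electron is held more tightly (higher IE₁); down a group it sits in a higher shell, more shielded, and comes off more easily.
Neither a single period nor a single group — weigh both effects.
Pb > K: period and group pull opposite ways; the across-period shift dominates (716 vs 419 kJ/mol).
Mg > Pb: period and group pull opposite ways; the down-group shift dominates (738 vs 716 kJ/mol).
Se > Mg: the two effects oppose for this pair; the across-period effect wins (941 vs 738 kJ/mol).
P > Se: the two effects oppose for this pair; the down-group effect wins (1012 vs 941 kJ/mol).
Tabulated first ionization energy (kJ/mol): Mg 738, P 1012, K 419, Se 941, Pb 716.
So from lowest to highest: K < Pb < Mg < Se < P.

K, Pb, Mg, Se, P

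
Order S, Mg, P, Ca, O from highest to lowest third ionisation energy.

Mg > O > Ca > S > P

The third ionization energy removes an electron from the +2 ion. For each element: S²⁺ still has 4 valence electrons; Mg²⁺ is the bare [Ne] core; P²⁺ still has 3 valence electrons; Ca²⁺ is the bare [Ar] core; O²⁺ still has 4 valence electrons.
Usually core removal costs more than valence removal, but here the competition is close: a tightly held n=2 valence electron can cost more to remove than an n=3 core electron, so the actual values have to decide it.
Valence configurations: S²⁺ [Ne]3s²3p², P²⁺ [Ne]3s²3p¹, O²⁺ [He]2s²2p².
The numbers (kJ/mol): S 3357, Mg 7733, P 2914, Ca 4912, O 5300.
Putting it together, IE_3: P < S < Ca < O < Mg.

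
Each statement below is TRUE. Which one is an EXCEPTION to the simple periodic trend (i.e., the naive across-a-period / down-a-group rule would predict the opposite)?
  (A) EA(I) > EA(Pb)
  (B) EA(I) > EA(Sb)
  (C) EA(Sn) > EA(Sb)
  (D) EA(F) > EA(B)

(C)

The general trend: electron affinity increases across a period and decreases down a group.
(A) I (period 5, group 17) vs Pb (period 6, group 14): the stated order agrees with the simple trend.
(B) I (period 5, group 17) vs Sb (period 5, group 15): the stated order agrees with the simple trend.
(C) Sn (period 5, group 14) vs Sb (period 5, group 15): the stated order contradicts the simple trend.
(D) F (period 2, group 17) vs B (period 2, group 13): the stated order agrees with the simple trend.
The exception is (C): adding an electron to Sb's half-filled 5p³ is unfavourable, so Sn has the more exothermic EA.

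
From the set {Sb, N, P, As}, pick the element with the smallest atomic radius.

N is in period 2, group 15; P is in period 3, group 15; As is in period 4, group 15; Sb is in period 5, group 15.
Atomic radius shrinks across a period as nuclear charge pulls the same shell inward, and grows down a group as new shells are added.
All are in group 15, so atomic radius increases down the group.
The smallest atomic radius among these belongs to N.

N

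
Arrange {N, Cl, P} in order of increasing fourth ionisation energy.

P < Cl < N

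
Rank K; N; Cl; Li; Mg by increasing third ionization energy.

Cl, K, N, Mg, Li

IE_3 is the cost of taking one more electron from the +2 cation: K²⁺ is already 1 electron into the core; N²⁺ still has 3 valence electrons; Cl²⁺ still has 5 valence electrons; Li²⁺ is already 1 electron into the core; Mg²⁺ is the bare [Ne] core.
Usually core removal costs more than valence removal, but here the competition is close: a tightly held n=2 valence electron can cost more to remove than an n=3 core electron, so the actual values have to decide it.
Valence configurations: N²⁺ [He]2s²2p¹, Cl²⁺ [Ne]3s²3p³.
Tabulated IE_3 (kJ/mol): K 4420, N 4578, Cl 3822, Li 11815, Mg 7733.
So the third ionization energies run Cl < K < N < Mg < Li.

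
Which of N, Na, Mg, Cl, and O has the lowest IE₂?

Mg

IE_2 is the cost of taking one more electron from the +1 cation: N⁺ still has 4 valence electrons; Na⁺ is the bare [Ne] core; Mg⁺ still has 1 valence electron; Cl⁺ still has 6 valence electrons; O⁺ still has 5 valence electrons.
Core electrons are held far more tightly than valence electrons, so Na tops the IE_2 order.
Valence configurations: N⁺ [He]2s²2p², Mg⁺ [Ne]3s¹, Cl⁺ [Ne]3s²3p⁴, O⁺ [He]2s²2p³.
The numbers (kJ/mol): N 2856, Na 4562, Mg 1451, Cl 2298, O 3388.
Hence IE_2: Mg < Cl < N < O < Na.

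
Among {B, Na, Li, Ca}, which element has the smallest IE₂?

Ca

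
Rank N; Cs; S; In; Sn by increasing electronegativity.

EN rises left→right (higher Z_eff, smaller atoms) and falls top→bottom (larger, more shielded atoms).
Neither a single period nor a single group — weigh both effects.
In > Cs: both effects reinforce here, so In is clearly the higher of the two.
Sn > In: Sn lies to the right of In in period 5, so the across-period effect alone puts Sn higher.
S > Sn: relative to Sn, both the across-period and down-group shifts push S's electronegativity up.
N > S: period and group pull opposite ways; the down-group shift dominates (3.04 vs 2.58).
Tabulated electronegativity (Pauling): N 3.04, S 2.58, In 1.78, Sn 1.96, Cs 0.79.
So from lowest to highest: Cs < In < Sn < S < N.

Cs < In < Sn < S < N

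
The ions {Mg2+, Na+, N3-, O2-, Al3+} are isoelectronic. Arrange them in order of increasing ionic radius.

Al3+ < Mg2+ < Na+ < O2- < N3-

All of these have 10 electrons, so size is governed by nuclear charge alone: the more protons, the stronger the pull on the same electron cloud, and the smaller the ion.
Nuclear charges: Al3+ (Z=13), Mg2+ (Z=12), Na+ (Z=11), O2- (Z=8), N3- (Z=7).
Smallest to largest: Al3+ < Mg2+ < Na+ < O2- < N3-.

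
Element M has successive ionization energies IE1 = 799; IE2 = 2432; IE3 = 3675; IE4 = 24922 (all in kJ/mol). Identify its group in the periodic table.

Look for the largest jump between consecutive ionization energies: IE4/IE3 ≈ 6.8, far larger than any earlier ratio.
That jump marks the point where a core electron is being removed. So the atom has 3 valence electrons.
A main-group element with 3 valence electrons is in group 13.

Group 13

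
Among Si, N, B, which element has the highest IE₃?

After 2 electrons have been removed, what remains? Si²⁺ still has 2 valence electrons; N²⁺ still has 3 valence electrons; B²⁺ still has 1 valence electron.
All are still removing valence electrons, so compare the +2 ions as you would atoms: IE_3 generally rises across a period (higher Z_eff) and falls down a group (larger shell), subject to the usual subshell exceptions.
Valence configurations: Si²⁺ [Ne]3s², N²⁺ [He]2s²2p¹, B²⁺ [He]2s¹.
Tabulated IE_3 (kJ/mol): Si 3232, N 4578, B 3660.
So the third ionization energies run Si < B < N.

N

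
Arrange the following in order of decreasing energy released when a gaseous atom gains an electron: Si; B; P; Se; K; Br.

Br, Se, Si, P, K, B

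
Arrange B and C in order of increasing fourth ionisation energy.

C < B

After 3 electrons have been removed, what remains? B³⁺ is the bare [He] core; C³⁺ still has 1 valence electron.
Breaking into a closed-shell core is much more expensive than removing a leftover valence electron — B has the largest IE_4 here.
Tabulated IE_4 (kJ/mol): B 25026, C 6223.
Putting it together, IE_4: C < B.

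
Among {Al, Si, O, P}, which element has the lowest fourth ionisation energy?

IE_4 is the cost of taking one more electron from the +3 cation: Al³⁺ is the bare [Ne] core; Si³⁺ still has 1 valence electron; O³⁺ still has 3 valence electrons; P³⁺ still has 2 valence electrons.
Breaking into a closed-shell core is much more expensive than removing a leftover valence electron — Al has the largest IE_4 here.
Valence configurations: Si³⁺ [Ne]3s¹, O³⁺ [He]2s²2p¹, P³⁺ [Ne]3s².
Tabulated IE_4 (kJ/mol): Al 11577, Si 4356, O 7469, P 4964.
Hence IE_4: Si < P < O < Al.

Si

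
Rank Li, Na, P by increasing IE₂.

The second ionization energy removes an electron from the +1 ion. For each element: Li⁺ is the bare [He] core; Na⁺ is the bare [Ne] core; P⁺ still has 4 valence electrons.
Pulling an electron out of a noble-gas core costs far more than removing a remaining valence electron, so Na and Li sit at the high end of IE_2.
Approximate IE_2 values (kJ/mol): Li 7298, Na 4562, P 1907.
Overall IE_2 order: P < Na < Li.

P, Na, Li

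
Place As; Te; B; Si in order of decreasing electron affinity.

B is in period 2, group 13; Si is in period 3, group 14; As is in period 4, group 15; Te is in period 5, group 16.
Atoms with high Z_eff and room in the valence shell (especially the halogens) have the most exothermic electron affinities.
A diagonal step moves right (one effect) and down (the opposite effect) at once.
As > B: the two effects oppose for this pair; the across-period effect wins (78 vs 27 kJ/mol).
Si > As: period and group pull opposite ways; the down-group shift dominates (134 vs 78 kJ/mol).
Te > Si: period and group pull opposite ways; the across-period shift dominates (190 vs 134 kJ/mol).
For reference (kJ/mol): B 27, Si 134, As 78, Te 190.
So from highest to lowest: Te > Si > As > B.

Te > Si > As > B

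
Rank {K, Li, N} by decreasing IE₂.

Li > K > N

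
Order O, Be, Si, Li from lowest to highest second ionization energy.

The second ionization energy removes an electron from the +1 ion. For each element: O⁺ still has 5 valence electrons; Be⁺ still has 1 valence electron; Si⁺ still has 3 valence electrons; Li⁺ is the bare [He] core.
Pulling an electron out of a noble-gas core costs far more than removing a remaining valence electron, so Li sits at the high end of IE_2.
Valence configurations: O⁺ [He]2s²2p³, Be⁺ [He]2s¹, Si⁺ [Ne]3s²3p¹.
Tabulated IE_2 (kJ/mol): O 3388, Be 1757, Si 1577, Li 7298.
Hence IE_2: Si < Be < O < Li.

Si < Be < O < Li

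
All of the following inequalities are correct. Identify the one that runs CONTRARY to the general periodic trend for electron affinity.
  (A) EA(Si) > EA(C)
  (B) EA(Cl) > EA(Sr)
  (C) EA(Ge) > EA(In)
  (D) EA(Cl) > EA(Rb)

The general trend: electron affinity increases across a period and decreases down a group.
(A) Si (period 3, group 14) vs C (period 2, group 14): the stated order contradicts the simple trend.
(B) Cl (period 3, group 17) vs Sr (period 5, group 2): the stated order agrees with the simple trend.
(C) Ge (period 4, group 14) vs In (period 5, group 13): the stated order agrees with the simple trend.
(D) Cl (period 3, group 17) vs Rb (period 5, group 1): the stated order agrees with the simple trend.
The exception is (A): Si's larger, more diffuse 3p orbitals accept an added electron slightly more readily than C's compact 2p.

(A)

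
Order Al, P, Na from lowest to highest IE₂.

Consider each +1 ion: Al⁺ still has 2 valence electrons; P⁺ still has 4 valence electrons; Na⁺ is the bare [Ne] core.
Breaking into a closed-shell core is much more expensive than removing a leftover valence electron — Na has the largest IE_2 here.
Valence configurations: Al⁺ [Ne]3s², P⁺ [Ne]3s²3p².
Tabulated IE_2 (kJ/mol): Al 1817, P 1907, Na 4562.
Putting it together, IE_2: Al < P < Na.

Al, P, Na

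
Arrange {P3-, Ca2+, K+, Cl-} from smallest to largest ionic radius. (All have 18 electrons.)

Ca2+ < K+ < Cl- < P3-

All of these have 18 electrons, so size is governed by nuclear charge alone: the more protons, the stronger the pull on the same electron cloud, and the smaller the ion.
Nuclear charges: Ca2+ (Z=20), K+ (Z=19), Cl- (Z=17), P3- (Z=15).
Smallest to largest: Ca2+ < K+ < Cl- < P3-.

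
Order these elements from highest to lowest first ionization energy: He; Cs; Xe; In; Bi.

He, Xe, Bi, In, Cs

Removing the outermost electron gets harder across a period and easier down a group.
Here both period and group differ, so the two effects have to be weighed against each other.
In > Cs: relative to Cs, both the across-period and down-group shifts push In's first ionization energy up.
Bi > In: period and group pull opposite ways; the across-period shift dominates (703 vs 558 kJ/mol).
Xe > Bi: relative to Bi, both the across-period and down-group shifts push Xe's first ionization energy up.
He > Xe: He sits above Xe in group 18, so the down-group effect alone puts He higher.
Approximate values (kJ/mol): He 2372, In 558, Xe 1170, Cs 376, Bi 703.
So from highest to lowest: He > Xe > Bi > In > Cs.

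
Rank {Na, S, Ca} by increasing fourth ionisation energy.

S < Ca < Na

After 3 electrons have been removed, what remains? Na³⁺ is already 2 electrons into the core; S³⁺ still has 3 valence electrons; Ca³⁺ is already 1 electron into the core.
Core electrons are held far more tightly than valence electrons, so Ca and Na top the IE_4 order.
The numbers (kJ/mol): Na 9543, S 4556, Ca 6491.
Putting it together, IE_4: S < Ca < Na.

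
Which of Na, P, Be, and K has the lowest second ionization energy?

Be

After 1 electron has been removed, what remains? Na⁺ is the bare [Ne] core; P⁺ still has 4 valence electrons; Be⁺ still has 1 valence electron; K⁺ is the bare [Ar] core.
Pulling an electron out of a noble-gas core costs far more than removing a remaining valence electron, so K and Na sit at the high end of IE_2.
Valence configurations: P⁺ [Ne]3s²3p², Be⁺ [He]2s¹.
The numbers (kJ/mol): Na 4562, P 1907, Be 1757, K 3052.
Putting it together, IE_2: Be < P < K < Na.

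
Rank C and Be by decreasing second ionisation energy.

C > Be

IE_2 is the cost of taking one more electron from the +1 cation: C⁺ still has 3 valence electrons; Be⁺ still has 1 valence electron.
All are still removing valence electrons, so compare the +1 ions as you would atoms: IE_2 generally rises across a period (higher Z_eff) and falls down a group (larger shell), subject to the usual subshell exceptions.
Valence configurations: C⁺ [He]2s²2p¹, Be⁺ [He]2s¹.
Approximate IE_2 values (kJ/mol): C 2353, Be 1757.
Hence IE_2: Be < C.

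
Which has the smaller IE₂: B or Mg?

The second ionization energy removes an electron from the +1 ion. For each element: B⁺ still has 2 valence electrons; Mg⁺ still has 1 valence electron.
All are still removing valence electrons, so compare the +1 ions as you would atoms: IE_2 generally rises across a period (higher Z_eff) and falls down a group (larger shell), subject to the usual subshell exceptions.
Valence configurations: B⁺ [He]2s², Mg⁺ [Ne]3s¹.
Tabulated IE_2 (kJ/mol): B 2427, Mg 1451.
Hence IE_2: Mg < B.

Mg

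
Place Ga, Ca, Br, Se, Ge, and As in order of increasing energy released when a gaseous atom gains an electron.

Ca < Ga < As < Ge < Se < Br

Ca is in period 4, group 2; Ga is in period 4, group 13; Ge is in period 4, group 14; As is in period 4, group 15; Se is in period 4, group 16; Br is in period 4, group 17.
Atoms with high Z_eff and room in the valence shell (especially the halogens) have the most exothermic electron affinities.
All lie in period 4; the across-period trend (electron affinity increases left to right) applies, with the exception below.
Note the exception: Ge has a higher electron affinity than As, contrary to the simple trend — adding an electron to As's half-filled 4p³ is unfavourable, so Ge (4p²) has the more exothermic EA.
Tabulated electron affinity (kJ/mol): Ca 2, Ga 29, Ge 119, As 78, Se 195, Br 325.
So from lowest to highest: Ca < Ga < As < Ge < Se < Br.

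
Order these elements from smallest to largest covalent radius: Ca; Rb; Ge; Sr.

Ge, Ca, Sr, Rb

Ca is in period 4, group 2; Ge is in period 4, group 14; Rb is in period 5, group 1; Sr is in period 5, group 2.
Radius decreases left→right (rising Z_eff, same n) and increases top→bottom (higher n).
Here both period and group differ, so the two effects have to be weighed against each other.
Ca > Ge: Ca lies to the left of Ge in period 4, so the across-period effect alone puts Ca larger.
Sr > Ca: they share group 2; the group trend gives Sr the larger value.
Rb > Sr: both are in period 5; the period trend gives Rb the larger value.
For reference (pm): Ca 171, Ge 121, Rb 210, Sr 185.
So from smallest to largest: Ge < Ca < Sr < Rb.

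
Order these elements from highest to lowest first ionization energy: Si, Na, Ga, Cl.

Cl > Si > Ga > Na

Na is in period 3, group 1; Si is in period 3, group 14; Cl is in period 3, group 17; Ga is in period 4, group 13.
First ionization energy rises across a period (greater Z_eff holds electrons more tightly) and falls down a group (valence electrons are farther from the nucleus).
These span different periods and groups, so the two trends combine.
Ga > Na: the two effects oppose for this pair; the across-period effect wins (579 vs 496 kJ/mol).
Si > Ga: both effects reinforce here, so Si is clearly the higher of the two.
Cl > Si: both are in period 3; the period trend gives Cl the larger value.
Tabulated first ionization energy (kJ/mol): Na 496, Si 786, Cl 1251, Ga 579.
So from highest to lowest: Cl > Si > Ga > Na.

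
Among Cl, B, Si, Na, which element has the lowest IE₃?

Si

Consider each +2 ion: Cl²⁺ still has 5 valence electrons; B²⁺ still has 1 valence electron; Si²⁺ still has 2 valence electrons; Na²⁺ is already 1 electron into the core.
Pulling an electron out of a noble-gas core costs far more than removing a remaining valence electron, so Na sits at the high end of IE_3.
Valence configurations: Cl²⁺ [Ne]3s²3p³, B²⁺ [He]2s¹, Si²⁺ [Ne]3s².
Tabulated IE_3 (kJ/mol): Cl 3822, B 3660, Si 3232, Na 6910.
Overall IE_3 order: Si < B < Cl < Na.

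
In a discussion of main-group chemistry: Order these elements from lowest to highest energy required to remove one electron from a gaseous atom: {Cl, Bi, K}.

Cl is in period 3, group 17; K is in period 4, group 1; Bi is in period 6, group 15.
Across a period the outer electron is held more tightly (higher IE₁); down a group it sits in a higher shell, more shielded, and comes off more easily.
Neither a single period nor a single group — weigh both effects.
Bi > K: period and group pull opposite ways; the across-period shift dominates (703 vs 419 kJ/mol).
Cl > Bi: relative to Bi, both the across-period and down-group shifts push Cl's first ionization energy up.
Tabulated first ionization energy (kJ/mol): Cl 1251, K 419, Bi 703.
So from lowest to highest: K < Bi < Cl.

K, Bi, Cl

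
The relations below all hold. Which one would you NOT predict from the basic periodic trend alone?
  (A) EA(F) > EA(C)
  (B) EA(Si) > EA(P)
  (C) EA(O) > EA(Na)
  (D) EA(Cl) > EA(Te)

The general trend: electron affinity increases across a period and decreases down a group.
(A) F (period 2, group 17) vs C (period 2, group 14): the stated order agrees with the simple trend.
(B) Si (period 3, group 14) vs P (period 3, group 15): the stated order contradicts the simple trend.
(C) O (period 2, group 16) vs Na (period 3, group 1): the stated order agrees with the simple trend.
(D) Cl (period 3, group 17) vs Te (period 5, group 16): the stated order agrees with the simple trend.
The exception is (B): adding an electron to P's half-filled 3p³ is unfavourable, so Si (3p²) has the more exothermic EA.

(B)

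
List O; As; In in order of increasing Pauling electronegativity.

In, As, O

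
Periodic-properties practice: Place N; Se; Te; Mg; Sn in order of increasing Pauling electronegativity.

Mg < Sn < Te < Se < N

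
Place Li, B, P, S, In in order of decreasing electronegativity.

Li is in period 2, group 1; B is in period 2, group 13; P is in period 3, group 15; S is in period 3, group 16; In is in period 5, group 13.
Electronegativity increases across a period and decreases down a group, tracking effective nuclear charge and atomic size.
Neither a single period nor a single group — weigh both effects.
In > Li: the two effects oppose for this pair; the across-period effect wins (1.78 vs 0.98).
B > In: they share group 13; the group trend gives B the larger value.
P > B: period and group pull opposite ways; the across-period shift dominates (2.19 vs 2.04).
S > P: both are in period 3; the period trend gives S the larger value.
For reference (Pauling): Li 0.98, B 2.04, P 2.19, S 2.58, In 1.78.
So from highest to lowest: S > P > B > In > Li.

S, P, B, In, Li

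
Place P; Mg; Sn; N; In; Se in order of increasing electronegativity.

Mg < In < Sn < P < Se < N

Smaller atoms with higher effective nuclear charge are more electronegative.
Here both period and group differ, so the two effects have to be weighed against each other.
In > Mg: the two effects oppose for this pair; the across-period effect wins (1.78 vs 1.31).
Sn > In: both are in period 5; the period trend gives Sn the larger value.
P > Sn: relative to Sn, both the across-period and down-group shifts push P's electronegativity up.
Se > P: the two effects oppose for this pair; the across-period effect wins (2.55 vs 2.19).
N > Se: the two effects oppose for this pair; the down-group effect wins (3.04 vs 2.55).
Tabulated electronegativity (Pauling): N 3.04, Mg 1.31, P 2.19, Se 2.55, In 1.78, Sn 1.96.
So from lowest to highest: Mg < In < Sn < P < Se < N.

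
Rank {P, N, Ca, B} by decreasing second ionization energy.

The second ionization energy removes an electron from the +1 ion. For each element: P⁺ still has 4 valence electrons; N⁺ still has 4 valence electrons; Ca⁺ still has 1 valence electron; B⁺ still has 2 valence electrons.
All are still removing valence electrons, so compare the +1 ions as you would atoms: IE_2 generally rises across a period (higher Z_eff) and falls down a group (larger shell), subject to the usual subshell exceptions.
Valence configurations: P⁺ [Ne]3s²3p², N⁺ [He]2s²2p², Ca⁺ [Ar]4s¹, B⁺ [He]2s².
Tabulated IE_2 (kJ/mol): P 1907, N 2856, Ca 1145, B 2427.
Hence IE_2: Ca < P < B < N.

N, B, P, Ca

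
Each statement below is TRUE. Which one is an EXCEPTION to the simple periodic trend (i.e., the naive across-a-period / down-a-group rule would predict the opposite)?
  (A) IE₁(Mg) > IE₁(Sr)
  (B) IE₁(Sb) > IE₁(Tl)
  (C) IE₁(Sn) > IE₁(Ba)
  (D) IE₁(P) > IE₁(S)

The general trend: first ionisation energy increases across a period and decreases down a group.
(A) Mg (period 3, group 2) vs Sr (period 5, group 2): the stated order agrees with the simple trend.
(B) Sb (period 5, group 15) vs Tl (period 6, group 13): the stated order agrees with the simple trend.
(C) Sn (period 5, group 14) vs Ba (period 6, group 2): the stated order agrees with the simple trend.
(D) P (period 3, group 15) vs S (period 3, group 16): the stated order contradicts the simple trend.
The exception is (D): S (3p⁴) ionizes more easily than half-filled P (3p³) because the paired 3p electron in S is pushed out by e⁻–e⁻ repulsion.

(D)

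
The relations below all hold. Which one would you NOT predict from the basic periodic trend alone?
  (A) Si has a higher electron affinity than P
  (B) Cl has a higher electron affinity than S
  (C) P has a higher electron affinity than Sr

(A)

The general trend: electron affinity increases across a period and decreases down a group.
(A) Si (period 3, group 14) vs P (period 3, group 15): the stated order contradicts the simple trend.
(B) Cl (period 3, group 17) vs S (period 3, group 16): the stated order agrees with the simple trend.
(C) P (period 3, group 15) vs Sr (period 5, group 2): the stated order agrees with the simple trend.
The exception is (A): adding an electron to P's half-filled 3p³ is unfavourable, so Si (3p²) has the more exothermic EA.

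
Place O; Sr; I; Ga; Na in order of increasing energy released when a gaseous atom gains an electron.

Sr, Ga, Na, O, I

O is in period 2, group 16; Na is in period 3, group 1; Ga is in period 4, group 13; Sr is in period 5, group 2; I is in period 5, group 17.
Adding an electron releases more energy for atoms nearer the top right (short of the noble gases).
Here both period and group differ, so the two effects have to be weighed against each other.
Ga > Sr: both effects reinforce here, so Ga is clearly the higher of the two.
Na > Ga: period and group pull opposite ways; the down-group shift dominates (53 vs 29 kJ/mol).
O > Na: both effects reinforce here, so O is clearly the higher of the two.
I > O: the two effects oppose for this pair; the across-period effect wins (295 vs 141 kJ/mol).
Tabulated electron affinity (kJ/mol): O 141, Na 53, Ga 29, Sr 5, I 295.
So from lowest to highest: Sr < Ga < Na < O < I.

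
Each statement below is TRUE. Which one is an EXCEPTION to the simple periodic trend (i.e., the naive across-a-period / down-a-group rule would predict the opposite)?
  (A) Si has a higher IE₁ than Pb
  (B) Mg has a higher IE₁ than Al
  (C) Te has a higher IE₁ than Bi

(B)

The general trend: IE₁ increases across a period and decreases down a group.
(A) Si (period 3, group 14) vs Pb (period 6, group 14): the stated order agrees with the simple trend.
(B) Mg (period 3, group 2) vs Al (period 3, group 13): the stated order contradicts the simple trend.
(C) Te (period 5, group 16) vs Bi (period 6, group 15): the stated order agrees with the simple trend.
The exception is (B): Al's single 3p electron is easier to remove than one from Mg's filled 3s².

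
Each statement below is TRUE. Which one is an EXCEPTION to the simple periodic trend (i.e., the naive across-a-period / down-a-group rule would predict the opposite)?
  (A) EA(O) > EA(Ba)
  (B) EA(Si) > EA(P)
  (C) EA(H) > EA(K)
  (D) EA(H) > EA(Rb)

(B)

The general trend: electron affinity increases across a period and decreases down a group.
(A) O (period 2, group 16) vs Ba (period 6, group 2): the stated order agrees with the simple trend.
(B) Si (period 3, group 14) vs P (period 3, group 15): the stated order contradicts the simple trend.
(C) H (period 1, group 1) vs K (period 4, group 1): the stated order agrees with the simple trend.
(D) H (period 1, group 1) vs Rb (period 5, group 1): the stated order agrees with the simple trend.
The exception is (B): adding an electron to P's half-filled 3p³ is unfavourable, so Si (3p²) has the more exothermic EA.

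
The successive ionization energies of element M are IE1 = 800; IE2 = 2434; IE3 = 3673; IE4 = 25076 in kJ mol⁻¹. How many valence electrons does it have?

3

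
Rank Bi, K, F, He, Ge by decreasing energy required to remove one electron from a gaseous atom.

He > F > Ge > Bi > K

He is in period 1, group 18; F is in period 2, group 17; K is in period 4, group 1; Ge is in period 4, group 14; Bi is in period 6, group 15.
First ionization energy rises across a period (greater Z_eff holds electrons more tightly) and falls down a group (valence electrons are farther from the nucleus).
These span different periods and groups, so the two trends combine.
Bi > K: period and group pull opposite ways; the across-period shift dominates (703 vs 419 kJ/mol).
Ge > Bi: the two effects oppose for this pair; the down-group effect wins (762 vs 703 kJ/mol).
F > Ge: both effects reinforce here, so F is clearly the higher of the two.
He > F: both effects reinforce here, so He is clearly the higher of the two.
Approximate values (kJ/mol): He 2372, F 1681, K 419, Ge 762, Bi 703.
So from highest to lowest: He > F > Ge > Bi > K.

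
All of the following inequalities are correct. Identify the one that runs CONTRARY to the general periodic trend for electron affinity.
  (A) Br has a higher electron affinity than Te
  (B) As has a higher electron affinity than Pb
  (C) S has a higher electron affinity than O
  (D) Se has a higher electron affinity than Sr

The general trend: electron affinity increases across a period and decreases down a group.
(A) Br (period 4, group 17) vs Te (period 5, group 16): the stated order agrees with the simple trend.
(B) As (period 4, group 15) vs Pb (period 6, group 14): the stated order agrees with the simple trend.
(C) S (period 3, group 16) vs O (period 2, group 16): the stated order contradicts the simple trend.
(D) Se (period 4, group 16) vs Sr (period 5, group 2): the stated order agrees with the simple trend.
The exception is (C): the compact 2p subshell of O repels the added electron more than S's larger 3p does.

(C)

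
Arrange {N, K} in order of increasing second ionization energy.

N, K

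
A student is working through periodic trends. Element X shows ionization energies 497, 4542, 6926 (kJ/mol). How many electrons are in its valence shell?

Look for the largest jump between consecutive ionization energies: IE2/IE1 ≈ 9.1, far larger than any earlier ratio.
That jump marks the point where a core electron is being removed. So the atom has 1 valence electron.

1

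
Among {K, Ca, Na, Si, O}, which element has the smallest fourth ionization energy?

Si

Consider each +3 ion: K³⁺ is already 2 electrons into the core; Ca³⁺ is already 1 electron into the core; Na³⁺ is already 2 electrons into the core; Si³⁺ still has 1 valence electron; O³⁺ still has 3 valence electrons.
Usually core removal costs more than valence removal, but here the competition is close: a tightly held n=2 valence electron can cost more to remove than an n=3 core electron, so the actual values have to decide it.
Valence configurations: Si³⁺ [Ne]3s¹, O³⁺ [He]2s²2p¹.
The numbers (kJ/mol): K 5877, Ca 6491, Na 9543, Si 4356, O 7469.
Hence IE_4: Si < K < Ca < O < Na.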